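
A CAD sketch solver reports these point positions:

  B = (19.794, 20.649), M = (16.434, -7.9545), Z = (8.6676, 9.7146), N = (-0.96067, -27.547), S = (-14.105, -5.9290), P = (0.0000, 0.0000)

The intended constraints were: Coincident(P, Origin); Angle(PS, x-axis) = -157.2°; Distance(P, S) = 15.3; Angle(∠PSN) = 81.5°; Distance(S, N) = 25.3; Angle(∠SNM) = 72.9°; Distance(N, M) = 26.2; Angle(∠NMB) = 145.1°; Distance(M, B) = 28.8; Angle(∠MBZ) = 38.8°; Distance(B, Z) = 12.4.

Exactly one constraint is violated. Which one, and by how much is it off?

Distance(B, Z) = 12.4 — off by 3.20.

P = (0.00, 0.00) ✓; PS at -157.2° ✓; |PS| = 15.30 ✓; ∠PSN = 81.50° ✓; |SN| = 25.30 ✓; ∠SNM = 72.90° ✓; |NM| = 26.20 ✓; ∠NMB = 145.1° ✓; |MB| = 28.80 ✓; ∠MBZ = 38.80° ✓; |BZ| = 15.60 ✗.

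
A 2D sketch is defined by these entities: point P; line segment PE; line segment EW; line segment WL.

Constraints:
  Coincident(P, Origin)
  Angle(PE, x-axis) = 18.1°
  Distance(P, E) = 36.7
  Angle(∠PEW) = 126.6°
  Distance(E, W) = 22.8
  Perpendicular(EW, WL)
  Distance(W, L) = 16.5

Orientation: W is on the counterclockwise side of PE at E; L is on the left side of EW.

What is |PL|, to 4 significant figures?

46.52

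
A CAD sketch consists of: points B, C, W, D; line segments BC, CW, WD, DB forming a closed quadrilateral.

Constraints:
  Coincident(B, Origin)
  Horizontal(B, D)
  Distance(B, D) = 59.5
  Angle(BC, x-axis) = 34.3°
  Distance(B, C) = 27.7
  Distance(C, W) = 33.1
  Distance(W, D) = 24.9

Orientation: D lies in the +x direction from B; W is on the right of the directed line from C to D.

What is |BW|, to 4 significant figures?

40.89

Checks: |CW| = 33.10 ✓; |WD| = 24.90 ✓.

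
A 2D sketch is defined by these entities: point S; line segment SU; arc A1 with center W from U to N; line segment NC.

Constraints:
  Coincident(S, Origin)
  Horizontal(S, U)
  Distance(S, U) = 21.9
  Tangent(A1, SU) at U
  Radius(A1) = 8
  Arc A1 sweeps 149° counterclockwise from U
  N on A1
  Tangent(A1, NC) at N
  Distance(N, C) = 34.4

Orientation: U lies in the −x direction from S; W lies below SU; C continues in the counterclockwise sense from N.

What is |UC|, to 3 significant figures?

41.3

S is at the origin; SU is horizontal with |SU| = 21.9 and U on the −x side, so U = (-21.9, 0.00). A1 meets SU tangentially, so WU is at right angles to SU, so W = U + (0, -8) = (-21.9, -8.00). On A1, U sits at bearing 90° from W; a 149° counterclockwise sweep puts N at bearing 239°, so N = W + 8.0·(cos 239°, sin 239°) = (-26.0, -14.9). Tangency of A1 to NC means the radius WN is perpendicular to NC, so NC runs along (−sin 239°, cos 239°); with |NC| = 34.4, C = (3.47, -32.6). Then |UC| = |C − U| = 41.3.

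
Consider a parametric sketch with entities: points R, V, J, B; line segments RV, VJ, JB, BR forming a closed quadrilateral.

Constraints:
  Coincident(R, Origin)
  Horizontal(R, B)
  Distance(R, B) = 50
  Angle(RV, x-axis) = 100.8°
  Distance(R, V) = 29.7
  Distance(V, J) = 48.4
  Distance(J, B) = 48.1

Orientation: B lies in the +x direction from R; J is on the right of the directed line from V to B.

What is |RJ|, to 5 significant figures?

18.760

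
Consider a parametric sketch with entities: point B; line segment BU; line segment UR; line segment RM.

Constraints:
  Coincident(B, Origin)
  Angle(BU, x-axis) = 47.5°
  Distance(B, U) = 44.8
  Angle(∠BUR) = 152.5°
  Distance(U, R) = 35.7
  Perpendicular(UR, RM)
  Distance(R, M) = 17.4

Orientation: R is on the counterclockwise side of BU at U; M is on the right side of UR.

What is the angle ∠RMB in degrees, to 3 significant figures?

63.2°

∠BUR = 152.5°, so UR runs at 47.5° + (180° − 152.5°) = 75.0° from the x-axis; with |UR| = 35.7, R = U + 35.7·(cos 75.0°, sin 75.0°) = (39.5, 67.5). The perpendicularity gives RM at right angles to UR; with |RM| = 17.4 on the right of UR, M = R + 17.4·(0.966, -0.259) = (56.3, 63.0). Then cos ∠RMB = MR·MB / (|MR||MB|), giving 63.2°.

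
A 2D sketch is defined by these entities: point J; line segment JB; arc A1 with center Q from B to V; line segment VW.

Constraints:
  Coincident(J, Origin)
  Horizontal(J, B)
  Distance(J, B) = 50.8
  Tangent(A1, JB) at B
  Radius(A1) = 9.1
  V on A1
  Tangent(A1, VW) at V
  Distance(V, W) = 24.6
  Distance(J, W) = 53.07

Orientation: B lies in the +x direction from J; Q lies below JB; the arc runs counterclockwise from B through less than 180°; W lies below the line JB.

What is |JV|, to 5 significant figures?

42.642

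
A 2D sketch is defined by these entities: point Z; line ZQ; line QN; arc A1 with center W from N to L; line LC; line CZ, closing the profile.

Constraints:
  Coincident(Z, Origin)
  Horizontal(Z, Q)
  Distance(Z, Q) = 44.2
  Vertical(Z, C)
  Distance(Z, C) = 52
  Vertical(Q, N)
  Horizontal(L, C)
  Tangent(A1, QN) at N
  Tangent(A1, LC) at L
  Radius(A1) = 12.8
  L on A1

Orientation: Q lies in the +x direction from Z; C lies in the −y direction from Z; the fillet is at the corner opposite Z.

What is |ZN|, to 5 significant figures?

59.079

Z is at the origin; ZQ is horizontal with |ZQ| = 44.2 and Q on the +x side, so Q = (44.200, 0.0000). Z and C share the same x with |ZC| = 52.0 and C on the −y side, so C = (0.0000, -52.000). The virtual corner opposite Z is at (44.200, -52.000). Tangency of A1 to QN means the radius WN is perpendicular to QN and since A1 is tangent to LC there, WL ⟂ LC, with radius 12.8, so the center W sits 12.8 in from both sides at W = (31.400, -39.200). That places the tangent points at N = (44.200, -39.200) on QN and L = (31.400, -52.000) on LC. Then |ZN| = |N − Z| = 59.079.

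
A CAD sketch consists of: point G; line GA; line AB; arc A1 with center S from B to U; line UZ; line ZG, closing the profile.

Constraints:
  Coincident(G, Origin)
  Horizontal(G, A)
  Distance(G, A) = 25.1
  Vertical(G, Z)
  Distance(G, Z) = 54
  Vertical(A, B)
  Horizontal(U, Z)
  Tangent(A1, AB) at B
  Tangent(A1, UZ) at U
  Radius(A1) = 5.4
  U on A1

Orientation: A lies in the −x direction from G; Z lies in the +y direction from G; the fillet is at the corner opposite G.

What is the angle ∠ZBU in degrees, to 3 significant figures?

32.9°

The virtual corner opposite G is at (-25.1, 54.0). Tangency of A1 to AB means the radius SB is perpendicular to AB and A1 meets UZ tangentially, so SU is at right angles to UZ, with radius 5.4, so the center S sits 5.4 in from both sides at S = (-19.7, 48.6). That places the tangent points at B = (-25.1, 48.6) on AB and U = (-19.7, 54.0) on UZ. Then cos ∠ZBU = BZ·BU / (|BZ||BU|), giving 32.9°.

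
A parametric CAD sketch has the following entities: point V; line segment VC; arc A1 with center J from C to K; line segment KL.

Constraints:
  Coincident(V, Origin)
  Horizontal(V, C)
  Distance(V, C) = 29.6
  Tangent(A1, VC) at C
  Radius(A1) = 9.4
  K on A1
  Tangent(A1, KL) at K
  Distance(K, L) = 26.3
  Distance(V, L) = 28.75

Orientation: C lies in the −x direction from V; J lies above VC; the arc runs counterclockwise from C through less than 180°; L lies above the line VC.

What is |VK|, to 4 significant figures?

21.96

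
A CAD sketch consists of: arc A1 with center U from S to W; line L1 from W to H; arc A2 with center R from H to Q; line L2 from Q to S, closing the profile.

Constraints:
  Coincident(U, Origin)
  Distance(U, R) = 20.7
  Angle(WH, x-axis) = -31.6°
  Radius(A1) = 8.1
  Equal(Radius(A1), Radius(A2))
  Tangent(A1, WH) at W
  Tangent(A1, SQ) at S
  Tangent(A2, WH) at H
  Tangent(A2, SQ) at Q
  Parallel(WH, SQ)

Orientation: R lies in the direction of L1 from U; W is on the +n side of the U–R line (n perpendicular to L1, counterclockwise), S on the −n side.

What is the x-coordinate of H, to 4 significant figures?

21.88

The slot axis is L1's direction at -31.6°, so u = (cos -31.6°, sin -31.6°) = (0.8517, -0.5240) and n = (−sin -31.6°, cos -31.6°) = (0.5240, 0.8517). U is at the origin and R lies 20.7 along u from U, so R = 20.7·u = (17.63, -10.85). Tangency of A1 to both parallel lines with radius 8.1 puts W and S at U ± 8.1·n: W = (4.244, 6.899), S = (-4.244, -6.899). Equal radii place H and Q the same way about R: H = R + 8.1·n = (21.88, -3.948), Q = R − 8.1·n = (13.39, -17.75). So H.x = 21.88.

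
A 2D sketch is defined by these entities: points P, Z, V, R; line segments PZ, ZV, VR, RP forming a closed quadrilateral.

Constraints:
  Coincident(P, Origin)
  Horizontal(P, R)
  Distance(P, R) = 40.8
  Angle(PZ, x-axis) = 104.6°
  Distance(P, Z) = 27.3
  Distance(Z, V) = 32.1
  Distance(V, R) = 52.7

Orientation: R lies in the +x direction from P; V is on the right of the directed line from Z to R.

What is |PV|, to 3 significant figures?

12.8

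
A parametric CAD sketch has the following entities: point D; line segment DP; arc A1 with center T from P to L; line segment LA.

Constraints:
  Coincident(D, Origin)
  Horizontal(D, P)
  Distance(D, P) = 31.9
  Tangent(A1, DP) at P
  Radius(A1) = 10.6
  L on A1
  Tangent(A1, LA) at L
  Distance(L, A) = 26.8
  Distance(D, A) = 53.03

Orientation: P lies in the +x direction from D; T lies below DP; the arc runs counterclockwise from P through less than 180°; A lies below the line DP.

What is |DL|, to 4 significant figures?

27.61

D is at the origin; DP is horizontal with |DP| = 31.9 and P on the +x side, so P = (31.90, 0.000). Tangency of A1 to DP means the radius TP is perpendicular to DP, so T = P + (0, -10.6) = (31.90, -10.60). Since TL ⟂ LA (tangency), |TA| = √(10.6² + 26.8²) = 28.82 regardless of where L sits on A1. So A lies on both circle(D, 53.03) and circle(T, 28.82); the below-DP intersection is A = (35.76, -39.16). L is the foot of the tangent from A: L = (22.65, -15.78).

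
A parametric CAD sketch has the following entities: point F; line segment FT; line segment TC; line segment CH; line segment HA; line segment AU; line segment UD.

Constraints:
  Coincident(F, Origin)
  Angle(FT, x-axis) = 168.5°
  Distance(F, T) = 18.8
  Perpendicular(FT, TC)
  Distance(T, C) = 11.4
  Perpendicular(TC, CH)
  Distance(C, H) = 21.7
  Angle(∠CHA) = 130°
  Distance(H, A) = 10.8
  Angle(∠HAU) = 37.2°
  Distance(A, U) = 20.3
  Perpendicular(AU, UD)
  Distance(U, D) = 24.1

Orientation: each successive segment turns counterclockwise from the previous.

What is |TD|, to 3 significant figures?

34.2

F is at the origin; FT runs at 168.5° with length 18.8, so T = (-18.4, 3.75). FT is perpendicular to TC, so TC runs at -102°; with |TC| = 11.4, C = (-20.7, -7.42). The perpendicularity gives CH at right angles to TC, so CH runs at -11.5°; with |CH| = 21.7, H = (0.569, -11.7). ∠CHA = 130.0° gives HA at 38.5° from the x-axis; with |HA| = 10.8, A = (9.02, -5.03). ∠HAU = 37.2° gives AU at -179° from the x-axis; with |AU| = 20.3, U = (-11.3, -5.49). AU is perpendicular to UD, so UD runs at -88.7°; with |UD| = 24.1, D = (-10.7, -29.6). Then |TD| = |D − T| = 34.2.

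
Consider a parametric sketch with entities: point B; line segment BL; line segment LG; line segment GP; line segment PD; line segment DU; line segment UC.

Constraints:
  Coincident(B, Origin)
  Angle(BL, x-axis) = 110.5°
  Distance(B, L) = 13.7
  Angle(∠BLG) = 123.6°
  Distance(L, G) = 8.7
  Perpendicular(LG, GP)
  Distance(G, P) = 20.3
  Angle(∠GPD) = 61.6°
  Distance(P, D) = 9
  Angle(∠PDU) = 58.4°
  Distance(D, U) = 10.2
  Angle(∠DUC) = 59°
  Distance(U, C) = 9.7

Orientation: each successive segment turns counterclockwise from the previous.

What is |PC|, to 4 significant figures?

0.8121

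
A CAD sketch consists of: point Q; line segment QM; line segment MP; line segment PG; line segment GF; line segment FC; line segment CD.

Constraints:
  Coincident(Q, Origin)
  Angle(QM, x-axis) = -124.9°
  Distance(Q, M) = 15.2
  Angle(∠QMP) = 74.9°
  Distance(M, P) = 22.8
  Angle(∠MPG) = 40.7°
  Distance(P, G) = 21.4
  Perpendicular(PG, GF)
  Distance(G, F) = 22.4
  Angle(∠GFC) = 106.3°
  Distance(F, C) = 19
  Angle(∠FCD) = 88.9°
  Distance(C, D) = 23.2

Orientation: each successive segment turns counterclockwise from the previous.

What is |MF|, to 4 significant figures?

8.583

∠MPG = 40.7° gives PG at 119.5° from the x-axis; with |PG| = 21.4, G = (2.218, -1.564). PG is perpendicular to GF, so GF runs at -150.5°; with |GF| = 22.4, F = (-17.28, -12.59). Then |MF| = |F − M| = 8.583.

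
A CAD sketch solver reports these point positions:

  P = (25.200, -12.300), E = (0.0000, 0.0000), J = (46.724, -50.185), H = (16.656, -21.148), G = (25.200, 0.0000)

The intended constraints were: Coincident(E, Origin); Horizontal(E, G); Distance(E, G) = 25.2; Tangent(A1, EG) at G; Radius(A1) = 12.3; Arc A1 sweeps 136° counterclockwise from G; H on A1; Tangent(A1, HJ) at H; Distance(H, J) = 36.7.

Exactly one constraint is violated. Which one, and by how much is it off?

Distance(H, J) = 36.7 — off by 5.10.

E = (0.00, 0.00) ✓; E.y = 0.00, G.y = 0.00 ✓; |EG| = 25.20 ✓; ∠(PG, GE) = 90.00° ✓; |PG| = 12.30 ✓; bearing(P→H) − bearing(P→G) = 136.0° ✓; |PH| = 12.30 ✓; ∠(PH, HJ) = 90.00° ✓; |HJ| = 41.80 ✗.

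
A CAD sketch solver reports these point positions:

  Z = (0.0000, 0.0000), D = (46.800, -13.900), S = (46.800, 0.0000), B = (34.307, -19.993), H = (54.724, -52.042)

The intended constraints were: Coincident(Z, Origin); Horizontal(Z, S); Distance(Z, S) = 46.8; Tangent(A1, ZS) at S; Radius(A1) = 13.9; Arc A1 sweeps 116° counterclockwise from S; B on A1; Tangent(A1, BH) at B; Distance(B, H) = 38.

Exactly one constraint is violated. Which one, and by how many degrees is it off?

Tangent(A1, BH) at B — off by 6.50°.

Z = (0.00, 0.00) ✓; Z.y = 0.00, S.y = 0.00 ✓; |ZS| = 46.80 ✓; ∠(DS, SZ) = 90.00° ✓; |DS| = 13.90 ✓; bearing(D→B) − bearing(D→S) = 116.0° ✓; |DB| = 13.90 ✓; ∠(DB, BH) = 83.50° ✗; |BH| = 38.00 ✓.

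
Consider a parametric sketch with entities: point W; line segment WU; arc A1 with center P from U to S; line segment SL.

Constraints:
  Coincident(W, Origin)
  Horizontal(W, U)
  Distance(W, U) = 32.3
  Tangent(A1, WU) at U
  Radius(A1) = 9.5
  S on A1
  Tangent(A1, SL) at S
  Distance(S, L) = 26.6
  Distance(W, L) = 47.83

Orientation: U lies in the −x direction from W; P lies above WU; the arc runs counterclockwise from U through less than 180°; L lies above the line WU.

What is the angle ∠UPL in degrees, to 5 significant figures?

174.41°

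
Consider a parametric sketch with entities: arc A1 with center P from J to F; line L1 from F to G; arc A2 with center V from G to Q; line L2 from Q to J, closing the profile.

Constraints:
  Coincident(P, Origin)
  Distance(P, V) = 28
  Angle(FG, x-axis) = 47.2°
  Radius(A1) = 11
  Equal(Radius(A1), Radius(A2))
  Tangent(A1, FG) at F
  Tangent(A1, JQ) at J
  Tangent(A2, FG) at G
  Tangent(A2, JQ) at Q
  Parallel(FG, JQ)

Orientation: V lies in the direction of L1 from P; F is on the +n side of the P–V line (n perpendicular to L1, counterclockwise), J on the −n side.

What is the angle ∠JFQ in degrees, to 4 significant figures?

51.84°

The slot axis is L1's direction at 47.2°, so u = (cos 47.2°, sin 47.2°) = (0.6794, 0.7337) and n = (−sin 47.2°, cos 47.2°) = (-0.7337, 0.6794). P is at the origin and V lies 28.0 along u from P, so V = 28.0·u = (19.02, 20.54). Tangency of A1 to both parallel lines with radius 11.0 puts F and J at P ± 11.0·n: F = (-8.071, 7.474), J = (8.071, -7.474). Equal radii place G and Q the same way about V: G = V + 11.0·n = (10.95, 28.02), Q = V − 11.0·n = (27.10, 13.07). Then cos ∠JFQ = FJ·FQ / (|FJ||FQ|), giving 51.84°.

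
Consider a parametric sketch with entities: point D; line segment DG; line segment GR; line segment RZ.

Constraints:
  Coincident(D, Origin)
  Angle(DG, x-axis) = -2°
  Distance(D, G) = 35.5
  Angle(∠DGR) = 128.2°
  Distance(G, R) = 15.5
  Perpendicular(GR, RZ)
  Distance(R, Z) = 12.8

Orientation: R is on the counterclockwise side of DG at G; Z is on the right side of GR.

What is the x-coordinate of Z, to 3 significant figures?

55.3

∠DGR = 128.2°, so GR runs at -2.0° + (180° − 128.2°) = 49.8° from the x-axis; with |GR| = 15.5, R = G + 15.5·(cos 49.8°, sin 49.8°) = (45.5, 10.6). The perpendicularity gives RZ at right angles to GR; with |RZ| = 12.8 on the right of GR, Z = R + 12.8·(0.764, -0.645) = (55.3, 2.34). So Z.x = 55.3.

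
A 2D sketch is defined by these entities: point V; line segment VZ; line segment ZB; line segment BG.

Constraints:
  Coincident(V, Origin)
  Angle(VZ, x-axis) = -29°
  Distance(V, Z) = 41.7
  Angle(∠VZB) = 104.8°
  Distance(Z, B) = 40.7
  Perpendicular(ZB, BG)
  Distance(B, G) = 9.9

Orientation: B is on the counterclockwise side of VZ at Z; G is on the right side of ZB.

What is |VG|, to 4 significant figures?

71.82

V is at the origin; VZ runs at -29.0° with length 41.7, so Z = 41.7·(cos -29.0°, sin -29.0°) = (36.47, -20.22). ∠VZB = 104.8°, so ZB runs at -29.0° + (180° − 104.8°) = 46.20° from the x-axis; with |ZB| = 40.7, B = Z + 40.7·(cos 46.20°, sin 46.20°) = (64.64, 9.159). ZB ⟂ BG; with |BG| = 9.9 on the right of ZB, G = B + 9.9·(0.7218, -0.6921) = (71.79, 2.307). Then |VG| = |G − V| = 71.82.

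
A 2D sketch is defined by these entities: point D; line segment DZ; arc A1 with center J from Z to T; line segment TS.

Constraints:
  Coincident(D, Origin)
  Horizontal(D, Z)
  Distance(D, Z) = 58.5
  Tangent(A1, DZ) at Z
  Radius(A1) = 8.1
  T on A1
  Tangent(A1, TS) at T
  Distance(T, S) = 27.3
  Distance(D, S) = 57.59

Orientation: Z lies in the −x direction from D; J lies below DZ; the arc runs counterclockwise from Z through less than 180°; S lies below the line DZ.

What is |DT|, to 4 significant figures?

65.96

Checks: ∠(JZ, ZD) = 90.00° ✓; |JT| = 8.100 ✓; ∠(JT, TS) = 90.00° ✓; |TS| = 27.30 ✓; |DS| = 57.59 ✓.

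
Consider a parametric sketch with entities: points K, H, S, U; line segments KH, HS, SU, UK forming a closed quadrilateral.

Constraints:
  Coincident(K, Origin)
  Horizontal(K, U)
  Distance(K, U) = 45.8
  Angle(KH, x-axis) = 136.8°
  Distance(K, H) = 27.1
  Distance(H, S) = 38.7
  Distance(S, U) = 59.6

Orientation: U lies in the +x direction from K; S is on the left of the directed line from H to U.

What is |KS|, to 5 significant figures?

46.471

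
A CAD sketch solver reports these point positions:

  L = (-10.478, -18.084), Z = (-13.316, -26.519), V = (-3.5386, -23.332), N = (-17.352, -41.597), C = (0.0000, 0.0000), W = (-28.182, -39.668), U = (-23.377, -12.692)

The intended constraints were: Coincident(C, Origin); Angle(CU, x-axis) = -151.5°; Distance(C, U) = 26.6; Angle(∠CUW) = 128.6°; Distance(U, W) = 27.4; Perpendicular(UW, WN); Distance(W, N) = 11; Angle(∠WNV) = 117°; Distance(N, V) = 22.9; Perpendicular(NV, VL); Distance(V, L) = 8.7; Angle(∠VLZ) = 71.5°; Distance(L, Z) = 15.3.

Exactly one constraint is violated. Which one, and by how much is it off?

Distance(L, Z) = 15.3 — off by 6.40.

C = (0.00, 0.00) ✓; CU at -151.5° ✓; |CU| = 26.60 ✓; ∠CUW = 128.6° ✓; |UW| = 27.40 ✓; ∠(UW, WN) = 90.00° ✓; |WN| = 11.00 ✓; ∠WNV = 117.0° ✓; |NV| = 22.90 ✓; ∠(NV, VL) = 90.00° ✓; |VL| = 8.700 ✓; ∠VLZ = 71.50° ✓; |LZ| = 8.900 ✗.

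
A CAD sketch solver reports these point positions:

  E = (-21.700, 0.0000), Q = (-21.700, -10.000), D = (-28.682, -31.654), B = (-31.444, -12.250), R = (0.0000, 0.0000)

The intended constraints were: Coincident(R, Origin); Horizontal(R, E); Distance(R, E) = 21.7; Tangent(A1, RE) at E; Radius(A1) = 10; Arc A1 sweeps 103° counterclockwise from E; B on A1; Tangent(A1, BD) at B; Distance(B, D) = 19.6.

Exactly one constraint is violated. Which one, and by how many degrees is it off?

Tangent(A1, BD) at B — off by 4.90°.

R = (0.00, 0.00) ✓; R.y = 0.00, E.y = 0.00 ✓; |RE| = 21.70 ✓; ∠(QE, ER) = 90.00° ✓; |QE| = 10.00 ✓; bearing(Q→B) − bearing(Q→E) = 103.0° ✓; |QB| = 10.00 ✓; ∠(QB, BD) = 94.90° ✗; |BD| = 19.60 ✓.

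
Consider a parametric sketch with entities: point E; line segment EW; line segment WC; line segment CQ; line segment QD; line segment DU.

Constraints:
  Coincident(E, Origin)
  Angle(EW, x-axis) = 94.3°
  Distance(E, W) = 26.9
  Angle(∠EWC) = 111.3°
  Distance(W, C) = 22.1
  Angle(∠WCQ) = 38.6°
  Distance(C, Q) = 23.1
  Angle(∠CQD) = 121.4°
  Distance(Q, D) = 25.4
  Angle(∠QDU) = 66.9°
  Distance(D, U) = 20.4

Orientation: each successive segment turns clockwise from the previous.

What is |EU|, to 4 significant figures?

34.45

E is at the origin; EW runs at 94.3° with length 26.9, so W = (-2.017, 26.82). ∠EWC = 111.3° gives WC at 25.60° from the x-axis; with |WC| = 22.1, C = (17.91, 36.37). ∠WCQ = 38.6° gives CQ at -115.8° from the x-axis; with |CQ| = 23.1, Q = (7.860, 15.58). ∠CQD = 121.4° gives QD at -174.4° from the x-axis; with |QD| = 25.4, D = (-17.42, 13.10). ∠QDU = 66.9° gives DU at 72.50° from the x-axis; with |DU| = 20.4, U = (-11.28, 32.55). Then |EU| = |U − E| = 34.45.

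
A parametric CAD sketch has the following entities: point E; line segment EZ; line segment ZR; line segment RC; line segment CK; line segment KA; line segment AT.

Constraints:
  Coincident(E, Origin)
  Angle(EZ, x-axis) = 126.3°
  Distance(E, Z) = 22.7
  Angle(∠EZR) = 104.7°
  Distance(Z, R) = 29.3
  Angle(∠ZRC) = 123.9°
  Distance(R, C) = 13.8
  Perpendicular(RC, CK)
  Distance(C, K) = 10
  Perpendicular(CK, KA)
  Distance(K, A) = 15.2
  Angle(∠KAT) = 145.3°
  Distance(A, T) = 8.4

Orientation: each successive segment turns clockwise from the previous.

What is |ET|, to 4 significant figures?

36.80

E is at the origin; EZ runs at 126.3° with length 22.7, so Z = (-13.44, 18.29). ∠EZR = 104.7° gives ZR at 51.00° from the x-axis; with |ZR| = 29.3, R = (5.000, 41.06). ∠ZRC = 123.9° gives RC at -5.100° from the x-axis; with |RC| = 13.8, C = (18.75, 39.84). The perpendicularity gives CK at right angles to RC, so CK runs at -95.10°; with |CK| = 10.0, K = (17.86, 29.88). CK is perpendicular to KA, so KA runs at 174.9°; with |KA| = 15.2, A = (2.717, 31.23). ∠KAT = 145.3° gives AT at 140.2° from the x-axis; with |AT| = 8.4, T = (-3.737, 36.61). Then |ET| = |T − E| = 36.80.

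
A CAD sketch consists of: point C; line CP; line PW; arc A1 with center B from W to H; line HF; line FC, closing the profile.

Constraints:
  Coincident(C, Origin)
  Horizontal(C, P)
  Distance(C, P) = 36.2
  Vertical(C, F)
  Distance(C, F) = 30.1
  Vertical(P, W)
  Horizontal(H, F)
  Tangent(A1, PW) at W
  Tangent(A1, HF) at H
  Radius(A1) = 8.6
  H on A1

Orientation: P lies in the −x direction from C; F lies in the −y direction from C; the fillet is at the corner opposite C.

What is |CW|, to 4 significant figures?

42.10

The virtual corner opposite C is at (-36.20, -30.10). A1 meets PW tangentially, so BW is at right angles to PW and tangency of A1 to HF means the radius BH is perpendicular to HF, with radius 8.6, so the center B sits 8.6 in from both sides at B = (-27.60, -21.50). That places the tangent points at W = (-36.20, -21.50) on PW and H = (-27.60, -30.10) on HF. Then |CW| = |W − C| = 42.10.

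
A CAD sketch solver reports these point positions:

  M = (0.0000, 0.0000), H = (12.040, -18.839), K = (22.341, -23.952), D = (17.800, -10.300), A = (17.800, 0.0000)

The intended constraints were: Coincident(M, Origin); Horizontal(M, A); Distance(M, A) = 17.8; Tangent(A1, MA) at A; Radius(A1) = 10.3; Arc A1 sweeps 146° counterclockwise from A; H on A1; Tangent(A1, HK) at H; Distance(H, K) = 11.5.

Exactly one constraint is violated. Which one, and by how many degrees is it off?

Tangent(A1, HK) at H — off by 7.60°.

M = (0.00, 0.00) ✓; M.y = 0.00, A.y = 0.00 ✓; |MA| = 17.80 ✓; ∠(DA, AM) = 90.00° ✓; |DA| = 10.30 ✓; bearing(D→H) − bearing(D→A) = 146.0° ✓; |DH| = 10.30 ✓; ∠(DH, HK) = 82.40° ✗; |HK| = 11.50 ✓.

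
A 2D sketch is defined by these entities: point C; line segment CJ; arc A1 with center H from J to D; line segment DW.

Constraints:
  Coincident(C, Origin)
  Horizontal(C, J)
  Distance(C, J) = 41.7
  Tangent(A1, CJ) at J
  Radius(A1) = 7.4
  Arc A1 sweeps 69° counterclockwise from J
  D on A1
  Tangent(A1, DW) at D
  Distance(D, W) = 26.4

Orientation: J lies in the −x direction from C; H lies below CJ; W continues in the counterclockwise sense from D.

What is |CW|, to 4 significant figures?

65.09

On A1, J sits at bearing 90° from H; a 69° counterclockwise sweep puts D at bearing 159°, so D = H + 7.4·(cos 159°, sin 159°) = (-48.61, -4.748). Since A1 is tangent to DW there, HD ⟂ DW, so DW runs along (−sin 159°, cos 159°); with |DW| = 26.4, W = (-58.07, -29.39). Then |CW| = |W − C| = 65.09.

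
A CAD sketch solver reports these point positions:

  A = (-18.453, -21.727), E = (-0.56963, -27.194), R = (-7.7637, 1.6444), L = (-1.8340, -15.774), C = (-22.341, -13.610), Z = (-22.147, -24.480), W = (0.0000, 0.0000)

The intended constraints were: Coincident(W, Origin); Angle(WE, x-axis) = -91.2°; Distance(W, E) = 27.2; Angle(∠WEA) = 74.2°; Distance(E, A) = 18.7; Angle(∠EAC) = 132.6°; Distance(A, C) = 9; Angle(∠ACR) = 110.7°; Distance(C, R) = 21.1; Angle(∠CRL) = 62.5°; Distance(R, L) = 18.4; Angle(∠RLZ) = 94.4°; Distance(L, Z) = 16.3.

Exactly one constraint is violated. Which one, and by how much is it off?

Distance(L, Z) = 16.3 — off by 5.80.

W = (0.00, 0.00) ✓; WE at -91.20° ✓; |WE| = 27.20 ✓; ∠WEA = 74.20° ✓; |EA| = 18.70 ✓; ∠EAC = 132.6° ✓; |AC| = 9.000 ✓; ∠ACR = 110.7° ✓; |CR| = 21.10 ✓; ∠CRL = 62.50° ✓; |RL| = 18.40 ✓; ∠RLZ = 94.40° ✓; |LZ| = 22.10 ✗.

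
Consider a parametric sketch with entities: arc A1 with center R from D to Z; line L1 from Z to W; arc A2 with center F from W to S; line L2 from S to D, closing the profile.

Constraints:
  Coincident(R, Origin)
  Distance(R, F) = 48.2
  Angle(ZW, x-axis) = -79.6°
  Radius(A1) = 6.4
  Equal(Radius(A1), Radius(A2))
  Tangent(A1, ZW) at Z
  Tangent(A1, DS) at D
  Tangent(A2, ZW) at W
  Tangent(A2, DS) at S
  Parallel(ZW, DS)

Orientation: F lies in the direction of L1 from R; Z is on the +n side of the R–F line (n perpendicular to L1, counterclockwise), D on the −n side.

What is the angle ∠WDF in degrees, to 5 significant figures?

7.3087°

Tangency of A1 to both parallel lines with radius 6.4 puts Z and D at R ± 6.4·n: Z = (6.2949, 1.1553), D = (-6.2949, -1.1553). Equal radii place W and S the same way about F: W = F + 6.4·n = (14.996, -46.253), S = F − 6.4·n = (2.4062, -48.563). Then cos ∠WDF = DW·DF / (|DW||DF|), giving 7.3087°.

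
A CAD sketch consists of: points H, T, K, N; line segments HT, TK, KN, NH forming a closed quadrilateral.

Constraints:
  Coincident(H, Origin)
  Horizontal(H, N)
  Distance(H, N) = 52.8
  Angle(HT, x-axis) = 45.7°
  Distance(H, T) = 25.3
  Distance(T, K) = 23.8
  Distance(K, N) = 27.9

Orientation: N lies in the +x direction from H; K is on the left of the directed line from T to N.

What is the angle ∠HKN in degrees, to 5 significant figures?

84.547°

Checks: |TK| = 23.80 ✓; |KN| = 27.90 ✓.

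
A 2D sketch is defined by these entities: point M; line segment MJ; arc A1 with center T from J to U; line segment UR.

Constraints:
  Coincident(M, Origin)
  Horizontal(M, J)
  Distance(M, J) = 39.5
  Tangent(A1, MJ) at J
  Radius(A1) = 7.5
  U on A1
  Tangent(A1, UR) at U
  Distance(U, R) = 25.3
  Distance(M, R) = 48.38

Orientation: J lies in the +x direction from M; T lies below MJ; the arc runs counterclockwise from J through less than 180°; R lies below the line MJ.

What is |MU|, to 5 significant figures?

33.118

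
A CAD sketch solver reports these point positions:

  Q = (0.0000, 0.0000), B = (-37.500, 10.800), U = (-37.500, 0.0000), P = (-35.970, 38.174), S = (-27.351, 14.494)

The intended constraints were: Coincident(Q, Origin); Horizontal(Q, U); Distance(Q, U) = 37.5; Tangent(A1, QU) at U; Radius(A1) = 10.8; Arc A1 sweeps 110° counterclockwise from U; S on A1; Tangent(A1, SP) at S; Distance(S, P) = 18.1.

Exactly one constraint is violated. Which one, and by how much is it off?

Distance(S, P) = 18.1 — off by 7.10.

Q = (0.00, 0.00) ✓; Q.y = 0.00, U.y = 0.00 ✓; |QU| = 37.50 ✓; ∠(BU, UQ) = 90.00° ✓; |BU| = 10.80 ✓; bearing(B→S) − bearing(B→U) = 110.0° ✓; |BS| = 10.80 ✓; ∠(BS, SP) = 90.00° ✓; |SP| = 25.20 ✗.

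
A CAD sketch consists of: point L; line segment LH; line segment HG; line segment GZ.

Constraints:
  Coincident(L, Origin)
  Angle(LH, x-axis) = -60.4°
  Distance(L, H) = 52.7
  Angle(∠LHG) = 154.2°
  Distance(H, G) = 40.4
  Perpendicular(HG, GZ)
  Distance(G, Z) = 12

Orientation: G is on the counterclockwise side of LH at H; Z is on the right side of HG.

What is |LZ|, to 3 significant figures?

94.5

L is at the origin; LH runs at -60.4° with length 52.7, so H = 52.7·(cos -60.4°, sin -60.4°) = (26.0, -45.8). ∠LHG = 154.2°, so HG runs at -60.4° + (180° − 154.2°) = -34.6° from the x-axis; with |HG| = 40.4, G = H + 40.4·(cos -34.6°, sin -34.6°) = (59.3, -68.8). HG ⟂ GZ; with |GZ| = 12.0 on the right of HG, Z = G + 12.0·(-0.568, -0.823) = (52.5, -78.6). Then |LZ| = |Z − L| = 94.5.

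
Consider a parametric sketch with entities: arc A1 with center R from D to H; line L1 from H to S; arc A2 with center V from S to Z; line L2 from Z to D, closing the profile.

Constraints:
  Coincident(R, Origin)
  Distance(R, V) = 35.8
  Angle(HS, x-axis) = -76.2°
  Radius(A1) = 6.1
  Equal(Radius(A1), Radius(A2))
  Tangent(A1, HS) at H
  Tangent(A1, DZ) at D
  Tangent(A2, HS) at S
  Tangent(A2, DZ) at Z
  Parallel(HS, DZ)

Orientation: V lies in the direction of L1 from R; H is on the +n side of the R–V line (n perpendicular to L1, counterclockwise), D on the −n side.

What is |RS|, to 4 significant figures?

36.32

Tangency of A1 to both parallel lines with radius 6.1 puts H and D at R ± 6.1·n: H = (5.924, 1.455), D = (-5.924, -1.455). Equal radii place S and Z the same way about V: S = V + 6.1·n = (14.46, -33.31), Z = V − 6.1·n = (2.616, -36.22). Then |RS| = |S − R| = 36.32.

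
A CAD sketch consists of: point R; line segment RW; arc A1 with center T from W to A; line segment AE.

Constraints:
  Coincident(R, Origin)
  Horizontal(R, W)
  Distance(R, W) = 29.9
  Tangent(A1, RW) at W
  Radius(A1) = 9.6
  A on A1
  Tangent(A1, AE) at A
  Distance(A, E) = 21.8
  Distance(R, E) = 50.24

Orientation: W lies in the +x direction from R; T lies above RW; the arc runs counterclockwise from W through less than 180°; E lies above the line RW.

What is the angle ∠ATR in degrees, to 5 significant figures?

163.32°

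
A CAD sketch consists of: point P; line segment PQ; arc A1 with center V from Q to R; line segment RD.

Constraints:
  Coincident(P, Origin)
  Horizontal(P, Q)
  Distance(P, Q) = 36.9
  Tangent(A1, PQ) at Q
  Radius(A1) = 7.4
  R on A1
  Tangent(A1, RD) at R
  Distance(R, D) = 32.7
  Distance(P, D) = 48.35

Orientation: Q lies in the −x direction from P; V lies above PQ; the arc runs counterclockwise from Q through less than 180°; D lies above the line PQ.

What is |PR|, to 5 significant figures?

30.327

Checks: |PQ| = 36.90 ✓; |VQ| = 7.400 ✓; |VR| = 7.400 ✓; ∠(VR, RD) = 90.00° ✓; |RD| = 32.70 ✓; |PD| = 48.35 ✓.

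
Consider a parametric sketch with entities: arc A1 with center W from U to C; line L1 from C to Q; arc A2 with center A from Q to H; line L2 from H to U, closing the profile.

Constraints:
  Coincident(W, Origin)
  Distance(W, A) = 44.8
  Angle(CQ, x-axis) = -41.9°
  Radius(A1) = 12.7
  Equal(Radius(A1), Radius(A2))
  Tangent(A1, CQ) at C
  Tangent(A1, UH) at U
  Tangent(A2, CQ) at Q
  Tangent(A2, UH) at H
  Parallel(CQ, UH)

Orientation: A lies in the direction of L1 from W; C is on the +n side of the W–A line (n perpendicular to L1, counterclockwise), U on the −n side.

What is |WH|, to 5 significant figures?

46.565

The slot axis is L1's direction at -41.9°, so u = (cos -41.9°, sin -41.9°) = (0.74431, -0.66783) and n = (−sin -41.9°, cos -41.9°) = (0.66783, 0.74431). W is at the origin and A lies 44.8 along u from W, so A = 44.8·u = (33.345, -29.919). Tangency of A1 to both parallel lines with radius 12.7 puts C and U at W ± 12.7·n: C = (8.4815, 9.4528), U = (-8.4815, -9.4528). Equal radii place Q and H the same way about A: Q = A + 12.7·n = (41.827, -20.466), H = A − 12.7·n = (24.864, -39.372). Then |WH| = |H − W| = 46.565.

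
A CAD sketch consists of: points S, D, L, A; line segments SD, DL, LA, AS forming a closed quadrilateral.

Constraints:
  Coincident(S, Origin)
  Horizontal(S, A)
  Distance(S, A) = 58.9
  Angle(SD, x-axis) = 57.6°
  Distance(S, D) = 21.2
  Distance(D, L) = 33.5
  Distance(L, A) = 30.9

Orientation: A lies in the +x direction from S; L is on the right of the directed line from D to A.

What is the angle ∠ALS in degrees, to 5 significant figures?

142.04°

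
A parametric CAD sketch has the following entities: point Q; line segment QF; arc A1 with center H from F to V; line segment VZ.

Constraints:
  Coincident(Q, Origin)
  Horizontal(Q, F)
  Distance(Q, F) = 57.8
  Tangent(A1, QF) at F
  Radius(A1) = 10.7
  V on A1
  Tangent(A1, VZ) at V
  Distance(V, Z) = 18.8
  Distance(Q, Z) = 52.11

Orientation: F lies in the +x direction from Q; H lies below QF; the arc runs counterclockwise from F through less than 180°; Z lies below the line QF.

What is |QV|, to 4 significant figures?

48.09

Q is at the origin; Q and F share the same y with |QF| = 57.8 and F on the +x side, so F = (57.80, 0.000). Since A1 is tangent to QF there, HF ⟂ QF, so H = F + (0, -10.7) = (57.80, -10.70). Since HV ⟂ VZ (tangency), |HZ| = √(10.7² + 18.8²) = 21.63 regardless of where V sits on A1. So Z lies on both circle(Q, 52.11) and circle(H, 21.63); the below-QF intersection is Z = (44.23, -27.55). V is the foot of the tangent from Z: V = (47.24, -8.990).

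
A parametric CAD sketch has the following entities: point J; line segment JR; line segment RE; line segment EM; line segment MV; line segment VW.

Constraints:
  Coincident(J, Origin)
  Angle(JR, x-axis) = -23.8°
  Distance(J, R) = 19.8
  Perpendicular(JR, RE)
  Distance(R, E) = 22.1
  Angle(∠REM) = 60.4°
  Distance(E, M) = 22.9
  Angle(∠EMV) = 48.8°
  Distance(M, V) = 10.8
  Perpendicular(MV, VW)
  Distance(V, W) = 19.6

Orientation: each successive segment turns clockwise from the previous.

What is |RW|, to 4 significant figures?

25.95

∠EMV = 48.8° gives MV at -4.600° from the x-axis; with |MV| = 10.8, V = (6.310, -10.69). The perpendicularity gives VW at right angles to MV, so VW runs at -94.60°; with |VW| = 19.6, W = (4.738, -30.23). Then |RW| = |W − R| = 25.95.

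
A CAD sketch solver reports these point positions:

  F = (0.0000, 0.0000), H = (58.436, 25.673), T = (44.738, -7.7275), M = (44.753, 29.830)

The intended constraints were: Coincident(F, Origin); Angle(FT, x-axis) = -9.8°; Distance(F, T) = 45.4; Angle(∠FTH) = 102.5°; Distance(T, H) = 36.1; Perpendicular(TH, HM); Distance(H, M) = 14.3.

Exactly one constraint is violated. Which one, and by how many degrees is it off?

Perpendicular(TH, HM) — off by 5.40°.

F = (0.00, 0.00) ✓; FT at -9.800° ✓; |FT| = 45.40 ✓; ∠FTH = 102.5° ✓; |TH| = 36.10 ✓; ∠(TH, HM) = 95.40° ✗; |HM| = 14.30 ✓.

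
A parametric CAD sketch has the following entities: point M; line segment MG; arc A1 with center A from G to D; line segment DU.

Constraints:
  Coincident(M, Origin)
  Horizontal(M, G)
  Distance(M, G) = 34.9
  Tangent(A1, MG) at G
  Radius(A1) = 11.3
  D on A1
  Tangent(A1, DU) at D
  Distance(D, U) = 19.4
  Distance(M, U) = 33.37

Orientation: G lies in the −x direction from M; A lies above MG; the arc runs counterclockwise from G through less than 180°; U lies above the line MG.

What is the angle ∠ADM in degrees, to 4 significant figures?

174.7°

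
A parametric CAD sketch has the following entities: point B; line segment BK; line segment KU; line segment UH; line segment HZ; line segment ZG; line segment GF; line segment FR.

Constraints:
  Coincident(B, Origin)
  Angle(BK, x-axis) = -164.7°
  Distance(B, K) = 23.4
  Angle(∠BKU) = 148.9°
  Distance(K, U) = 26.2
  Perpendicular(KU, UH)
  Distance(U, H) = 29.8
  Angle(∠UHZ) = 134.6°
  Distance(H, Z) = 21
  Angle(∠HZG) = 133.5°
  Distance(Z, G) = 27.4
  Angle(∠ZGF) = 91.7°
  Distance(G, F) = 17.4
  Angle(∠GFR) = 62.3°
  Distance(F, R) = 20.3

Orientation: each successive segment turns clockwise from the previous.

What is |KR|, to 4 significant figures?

35.78

∠ZGF = 91.7° gives GF at -106.0° from the x-axis; with |GF| = 17.4, F = (0.04247, 14.69). ∠GFR = 62.3° gives FR at 136.3° from the x-axis; with |FR| = 20.3, R = (-14.63, 28.72). Then |KR| = |R − K| = 35.78.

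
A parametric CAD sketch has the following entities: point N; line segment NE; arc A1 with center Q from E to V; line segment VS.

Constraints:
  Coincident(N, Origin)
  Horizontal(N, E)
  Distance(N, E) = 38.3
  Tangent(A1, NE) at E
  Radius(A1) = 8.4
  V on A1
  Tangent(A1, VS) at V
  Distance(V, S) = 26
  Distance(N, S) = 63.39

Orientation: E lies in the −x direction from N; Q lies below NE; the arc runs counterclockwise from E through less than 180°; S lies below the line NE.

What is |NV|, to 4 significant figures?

46.26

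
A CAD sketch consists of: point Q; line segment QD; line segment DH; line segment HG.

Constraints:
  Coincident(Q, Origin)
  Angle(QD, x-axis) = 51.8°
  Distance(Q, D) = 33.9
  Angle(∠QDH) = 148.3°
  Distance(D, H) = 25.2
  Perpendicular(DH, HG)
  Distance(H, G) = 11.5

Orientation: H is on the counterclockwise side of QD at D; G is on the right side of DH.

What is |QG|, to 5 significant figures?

61.481

Q is at the origin; QD runs at 51.8° with length 33.9, so D = 33.9·(cos 51.8°, sin 51.8°) = (20.964, 26.641). ∠QDH = 148.3°, so DH runs at 51.8° + (180° − 148.3°) = 83.500° from the x-axis; with |DH| = 25.2, H = D + 25.2·(cos 83.500°, sin 83.500°) = (23.817, 51.679). The perpendicularity gives HG at right angles to DH; with |HG| = 11.5 on the right of DH, G = H + 11.5·(0.99357, -0.11320) = (35.243, 50.377). Then |QG| = |G − Q| = 61.481.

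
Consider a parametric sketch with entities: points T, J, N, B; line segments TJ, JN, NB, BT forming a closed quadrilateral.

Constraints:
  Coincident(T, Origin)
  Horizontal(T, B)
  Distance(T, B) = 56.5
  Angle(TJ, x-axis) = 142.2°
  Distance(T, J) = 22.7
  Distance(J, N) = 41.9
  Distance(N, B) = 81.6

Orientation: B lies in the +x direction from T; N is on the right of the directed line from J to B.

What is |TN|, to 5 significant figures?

34.451

T is at the origin; T and B share the same y with |TB| = 56.5 and B in +x, so B = (56.5, 0). TJ runs at 142.2° with |TJ| = 22.7, so J = (-17.937, 13.913). N is determined by |JN| = 41.9 and |NB| = 81.6 together: it lies at the intersection of circle(J, 41.9) and circle(B, 81.6). With |JB| = 75.726, the foot of the radical line on JB is 5.4897 from J and the perpendicular offset is √(41.9² − 5.4897²) = 41.539. Taking the right-of-JB solution: N = (-20.172, -27.927).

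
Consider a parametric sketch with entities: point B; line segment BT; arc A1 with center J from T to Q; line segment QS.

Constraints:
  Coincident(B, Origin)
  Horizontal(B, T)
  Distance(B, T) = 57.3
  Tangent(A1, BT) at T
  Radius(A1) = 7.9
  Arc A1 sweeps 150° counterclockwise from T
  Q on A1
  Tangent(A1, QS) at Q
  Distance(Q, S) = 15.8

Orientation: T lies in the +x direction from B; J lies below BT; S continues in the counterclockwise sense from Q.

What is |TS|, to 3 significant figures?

24.6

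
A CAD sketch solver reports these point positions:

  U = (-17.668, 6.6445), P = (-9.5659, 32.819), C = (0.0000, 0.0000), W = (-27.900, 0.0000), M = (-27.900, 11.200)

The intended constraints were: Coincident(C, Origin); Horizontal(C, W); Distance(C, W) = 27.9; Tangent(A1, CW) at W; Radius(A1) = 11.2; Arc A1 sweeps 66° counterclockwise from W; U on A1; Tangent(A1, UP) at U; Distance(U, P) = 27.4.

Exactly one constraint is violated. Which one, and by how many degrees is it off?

Tangent(A1, UP) at U — off by 6.80°.

C = (0.00, 0.00) ✓; C.y = 0.00, W.y = 0.00 ✓; |CW| = 27.90 ✓; ∠(MW, WC) = 90.00° ✓; |MW| = 11.20 ✓; bearing(M→U) − bearing(M→W) = 66.00° ✓; |MU| = 11.20 ✓; ∠(MU, UP) = 83.20° ✗; |UP| = 27.40 ✓.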